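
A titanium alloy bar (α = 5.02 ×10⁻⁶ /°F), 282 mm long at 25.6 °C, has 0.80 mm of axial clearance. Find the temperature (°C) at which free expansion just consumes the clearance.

340 °C

α = 5.02×10⁻⁶/°F × 9/5 = 9.04×10⁻⁶/K.
α·L₀·ΔT = 0.8 mm ⇒ ΔT = 0.8 / (9.04×10⁻⁶ × 282.0) = 314.0 K.
T = 25.6 + 314.0 = 339.6 °C.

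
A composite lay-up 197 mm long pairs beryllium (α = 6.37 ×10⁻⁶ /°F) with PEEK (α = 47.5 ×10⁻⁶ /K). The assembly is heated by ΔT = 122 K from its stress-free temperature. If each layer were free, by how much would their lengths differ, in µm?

866 µm

beryllium: α = 6.37×10⁻⁶/°F × 9/5 = 11.5×10⁻⁶/K.
Δα = |11.5 − 47.5|×10⁻⁶/K = 36.0×10⁻⁶/K.
ΔL_mismatch = Δα·L·ΔT = 36.0×10⁻⁶ × 197.0 mm × 122.0 K = 866 µm.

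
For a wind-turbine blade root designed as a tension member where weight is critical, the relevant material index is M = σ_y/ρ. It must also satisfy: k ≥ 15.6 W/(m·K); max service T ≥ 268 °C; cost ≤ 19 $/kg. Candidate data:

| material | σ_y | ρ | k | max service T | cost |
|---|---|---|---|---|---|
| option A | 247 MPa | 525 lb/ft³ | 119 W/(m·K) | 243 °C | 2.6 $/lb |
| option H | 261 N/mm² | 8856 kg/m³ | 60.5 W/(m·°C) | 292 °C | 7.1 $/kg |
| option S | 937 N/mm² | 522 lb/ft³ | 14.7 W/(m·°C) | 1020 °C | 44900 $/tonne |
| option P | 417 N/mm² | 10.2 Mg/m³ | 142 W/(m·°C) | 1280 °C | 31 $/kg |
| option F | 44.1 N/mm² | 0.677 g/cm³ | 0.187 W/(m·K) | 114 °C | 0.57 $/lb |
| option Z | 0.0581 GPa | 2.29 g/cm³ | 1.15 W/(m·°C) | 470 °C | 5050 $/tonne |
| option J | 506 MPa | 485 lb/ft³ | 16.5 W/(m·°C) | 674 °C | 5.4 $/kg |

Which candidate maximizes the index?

option J

Screen on constraints: k ≥ 15.6 W/(m·K); max service T ≥ 268 °C; cost ≤ 19 $/kg. Survivors: option H, option J.
After converting to SI:
  option H: σ_y = 261.0 MPa, ρ = 8856 kg/m³
  option J: σ_y = 506.0 MPa, ρ = 7769 kg/m³
  option J: M = 65.1 kN·m/kg
  option H: M = 29.5 kN·m/kg
Option J has the largest M.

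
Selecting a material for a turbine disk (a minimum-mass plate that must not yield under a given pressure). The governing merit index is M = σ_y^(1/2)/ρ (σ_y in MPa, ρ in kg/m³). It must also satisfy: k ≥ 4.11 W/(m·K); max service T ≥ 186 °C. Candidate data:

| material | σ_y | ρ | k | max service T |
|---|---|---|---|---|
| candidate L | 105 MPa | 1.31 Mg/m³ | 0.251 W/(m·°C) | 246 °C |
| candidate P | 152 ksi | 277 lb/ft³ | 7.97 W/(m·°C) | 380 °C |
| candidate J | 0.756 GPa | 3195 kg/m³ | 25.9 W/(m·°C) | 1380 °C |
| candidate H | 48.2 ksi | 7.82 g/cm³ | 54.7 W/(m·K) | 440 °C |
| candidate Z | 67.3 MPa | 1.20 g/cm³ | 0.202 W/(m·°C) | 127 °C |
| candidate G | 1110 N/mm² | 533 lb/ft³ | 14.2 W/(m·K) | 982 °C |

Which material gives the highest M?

candidate J

Screen on constraints: k ≥ 4.11 W/(m·K); max service T ≥ 186 °C. Survivors: candidate P, candidate J, candidate H, candidate G.
Convert each candidate to consistent units, then evaluate M:
  candidate P: σ_y = 1048 MPa, ρ = 4437 kg/m³
  candidate J: σ_y = 756.0 MPa, ρ = 3195 kg/m³
  candidate H: σ_y = 332.3 MPa, ρ = 7820 kg/m³
  candidate G: σ_y = 1110 MPa, ρ = 8538 kg/m³
  candidate J: M = 8.61×10⁻³
  candidate P: M = 7.30×10⁻³
  candidate G: M = 3.90×10⁻³
  candidate H: M = 2.33×10⁻³
Candidate J ranks first.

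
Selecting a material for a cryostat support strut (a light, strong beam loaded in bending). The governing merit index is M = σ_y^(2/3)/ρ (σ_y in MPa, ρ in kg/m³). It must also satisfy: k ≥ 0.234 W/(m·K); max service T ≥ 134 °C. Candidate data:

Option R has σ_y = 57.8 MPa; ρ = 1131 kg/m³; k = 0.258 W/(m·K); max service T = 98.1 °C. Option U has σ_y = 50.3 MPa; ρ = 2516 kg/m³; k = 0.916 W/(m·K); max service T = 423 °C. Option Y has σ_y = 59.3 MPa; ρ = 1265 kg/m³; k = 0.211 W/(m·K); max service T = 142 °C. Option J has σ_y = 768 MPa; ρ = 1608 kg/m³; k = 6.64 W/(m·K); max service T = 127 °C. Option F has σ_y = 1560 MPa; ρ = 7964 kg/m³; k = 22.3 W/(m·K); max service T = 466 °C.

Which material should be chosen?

option F

Screen on constraints: k ≥ 0.234 W/(m·K); max service T ≥ 134 °C. Survivors: option U, option F.
Evaluate M for each candidate:
  option F: M = 16.9×10⁻³
  option U: M = 5.42×10⁻³
The maximum is for option F.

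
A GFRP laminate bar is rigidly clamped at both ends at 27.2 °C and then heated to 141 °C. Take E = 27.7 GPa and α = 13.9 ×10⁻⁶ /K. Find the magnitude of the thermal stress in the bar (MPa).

ΔT = 113.8 K. Constrained thermal stress σ = E·α·ΔT = 27.70×10³ MPa × 13.9×10⁻⁶ × 113.8 = 43.8 MPa (compressive).

43.8 MPa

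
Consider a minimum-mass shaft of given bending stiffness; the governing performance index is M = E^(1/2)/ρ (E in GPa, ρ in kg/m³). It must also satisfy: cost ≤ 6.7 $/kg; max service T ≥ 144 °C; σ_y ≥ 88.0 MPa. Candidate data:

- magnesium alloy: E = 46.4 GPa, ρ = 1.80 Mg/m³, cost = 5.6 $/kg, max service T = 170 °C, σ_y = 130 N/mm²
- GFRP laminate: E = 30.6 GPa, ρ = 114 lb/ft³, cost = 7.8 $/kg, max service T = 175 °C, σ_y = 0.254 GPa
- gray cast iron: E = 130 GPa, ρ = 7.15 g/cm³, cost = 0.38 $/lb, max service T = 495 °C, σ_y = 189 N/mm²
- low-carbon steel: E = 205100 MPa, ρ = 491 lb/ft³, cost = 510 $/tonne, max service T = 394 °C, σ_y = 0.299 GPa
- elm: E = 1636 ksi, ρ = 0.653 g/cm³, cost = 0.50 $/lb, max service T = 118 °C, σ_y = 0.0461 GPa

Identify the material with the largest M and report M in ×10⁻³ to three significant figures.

magnesium alloy, M = 3.78×10⁻³

Screen on constraints: cost ≤ 6.7 $/kg; max service T ≥ 144 °C; σ_y ≥ 88.0 MPa. Survivors: magnesium alloy, gray cast iron, low-carbon steel.
In SI units:
  magnesium alloy: E = 46.40 GPa, ρ = 1800 kg/m³
  gray cast iron: E = 130.0 GPa, ρ = 7150 kg/m³
  low-carbon steel: E = 205.1 GPa, ρ = 7865 kg/m³
  magnesium alloy: M = 3.78×10⁻³
  low-carbon steel: M = 1.82×10⁻³
  gray cast iron: M = 1.59×10⁻³
Magnesium alloy ranks first.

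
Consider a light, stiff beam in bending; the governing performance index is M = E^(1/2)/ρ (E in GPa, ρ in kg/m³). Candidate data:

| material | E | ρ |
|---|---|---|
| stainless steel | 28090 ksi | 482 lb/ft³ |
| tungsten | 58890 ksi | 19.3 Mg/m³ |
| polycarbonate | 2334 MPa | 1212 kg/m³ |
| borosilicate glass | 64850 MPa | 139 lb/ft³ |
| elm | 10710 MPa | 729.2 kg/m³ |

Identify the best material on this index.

elm

Normalizing units and computing the index:
  stainless steel: E = 193.7 GPa, ρ = 7721 kg/m³
  tungsten: E = 406.0 GPa, ρ = 19300 kg/m³
  polycarbonate: E = 2.334 GPa, ρ = 1212 kg/m³
  borosilicate glass: E = 64.85 GPa, ρ = 2227 kg/m³
  elm: E = 10.71 GPa, ρ = 729.2 kg/m³
  elm: M = 4.49×10⁻³
  borosilicate glass: M = 3.62×10⁻³
  stainless steel: M = 1.80×10⁻³
  polycarbonate: M = 1.26×10⁻³
  tungsten: M = 1.04×10⁻³
The maximum is for elm.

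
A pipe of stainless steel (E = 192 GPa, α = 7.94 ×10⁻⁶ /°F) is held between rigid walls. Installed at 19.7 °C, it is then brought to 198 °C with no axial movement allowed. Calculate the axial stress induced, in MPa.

489 MPa

α = 7.94×10⁻⁶/°F × 9/5 = 14.3×10⁻⁶/K.
ΔT = 178.3 K. Constrained thermal stress σ = E·α·ΔT = 192.0×10³ MPa × 14.3×10⁻⁶ × 178.3 = 489 MPa (compressive).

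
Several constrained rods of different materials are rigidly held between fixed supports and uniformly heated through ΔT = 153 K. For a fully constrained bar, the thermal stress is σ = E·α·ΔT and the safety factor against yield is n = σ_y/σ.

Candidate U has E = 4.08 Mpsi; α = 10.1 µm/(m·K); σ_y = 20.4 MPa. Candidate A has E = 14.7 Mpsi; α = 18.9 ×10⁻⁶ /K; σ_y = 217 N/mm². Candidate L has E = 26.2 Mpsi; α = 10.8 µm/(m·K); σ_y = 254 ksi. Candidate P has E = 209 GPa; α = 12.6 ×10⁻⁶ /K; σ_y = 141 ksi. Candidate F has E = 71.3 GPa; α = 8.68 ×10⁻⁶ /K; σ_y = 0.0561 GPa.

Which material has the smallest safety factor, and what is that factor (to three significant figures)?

Per material, after unit conversion:
  candidate U: E = 28.13, α = 10.1, σ_y = 20.40 → σ = 43.5 MPa, n = 0.469
  candidate A: E = 101.4, α = 18.9, σ_y = 217.0 → σ = 293 MPa, n = 0.740
  candidate L: E = 180.6, α = 10.8, σ_y = 1751 → σ = 298 MPa, n = 5.87
  candidate P: E = 209.0, α = 12.6, σ_y = 972.2 → σ = 403 MPa, n = 2.41
  candidate F: E = 71.30, α = 8.68, σ_y = 56.10 → σ = 94.7 MPa, n = 0.592
Candidate U has the lowest safety factor, n = 0.469.

candidate U, n = 0.469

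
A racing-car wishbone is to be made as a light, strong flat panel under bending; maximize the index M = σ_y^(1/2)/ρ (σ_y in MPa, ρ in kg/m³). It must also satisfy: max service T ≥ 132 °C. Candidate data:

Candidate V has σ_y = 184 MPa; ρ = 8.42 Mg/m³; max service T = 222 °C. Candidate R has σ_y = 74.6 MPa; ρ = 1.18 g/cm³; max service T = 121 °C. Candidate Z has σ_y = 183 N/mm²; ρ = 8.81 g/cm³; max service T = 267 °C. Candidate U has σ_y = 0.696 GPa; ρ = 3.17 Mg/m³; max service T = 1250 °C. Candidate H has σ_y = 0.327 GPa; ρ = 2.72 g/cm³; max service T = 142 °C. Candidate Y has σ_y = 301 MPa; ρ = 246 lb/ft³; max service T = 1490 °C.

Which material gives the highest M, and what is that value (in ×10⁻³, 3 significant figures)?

candidate U, M = 8.32×10⁻³

Screen on constraints: max service T ≥ 132 °C. Survivors: candidate V, candidate Z, candidate U, candidate H, candidate Y.
After converting to SI:
  candidate V: σ_y = 184.0 MPa, ρ = 8420 kg/m³
  candidate Z: σ_y = 183.0 MPa, ρ = 8810 kg/m³
  candidate U: σ_y = 696.0 MPa, ρ = 3170 kg/m³
  candidate H: σ_y = 327.0 MPa, ρ = 2720 kg/m³
  candidate Y: σ_y = 301.0 MPa, ρ = 3941 kg/m³
  candidate U: M = 8.32×10⁻³
  candidate H: M = 6.65×10⁻³
  candidate Y: M = 4.40×10⁻³
  candidate V: M = 1.61×10⁻³
  candidate Z: M = 1.54×10⁻³
Highest index: candidate U.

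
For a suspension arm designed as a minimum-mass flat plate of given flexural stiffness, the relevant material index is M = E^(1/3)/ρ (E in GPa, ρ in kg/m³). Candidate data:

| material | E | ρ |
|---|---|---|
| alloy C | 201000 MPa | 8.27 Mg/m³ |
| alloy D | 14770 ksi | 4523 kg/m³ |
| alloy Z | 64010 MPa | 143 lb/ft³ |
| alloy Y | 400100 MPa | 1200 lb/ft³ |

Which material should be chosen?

alloy Z

After converting to SI:
  alloy C: E = 201.0 GPa, ρ = 8270 kg/m³
  alloy D: E = 101.8 GPa, ρ = 4523 kg/m³
  alloy Z: E = 64.01 GPa, ρ = 2291 kg/m³
  alloy Y: E = 400.1 GPa, ρ = 19220 kg/m³
  alloy Z: M = 1.75×10⁻³
  alloy D: M = 1.03×10⁻³
  alloy C: M = 0.708×10⁻³
  alloy Y: M = 0.383×10⁻³
Highest index: alloy Z.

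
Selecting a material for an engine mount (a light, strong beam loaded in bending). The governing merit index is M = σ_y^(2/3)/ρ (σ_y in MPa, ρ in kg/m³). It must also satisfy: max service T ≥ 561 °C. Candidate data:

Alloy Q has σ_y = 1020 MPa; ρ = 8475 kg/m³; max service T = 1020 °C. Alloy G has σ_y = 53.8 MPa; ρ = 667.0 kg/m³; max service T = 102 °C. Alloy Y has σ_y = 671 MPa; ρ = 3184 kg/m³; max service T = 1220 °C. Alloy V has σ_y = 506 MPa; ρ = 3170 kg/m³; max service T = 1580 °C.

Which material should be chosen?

Screen on constraints: max service T ≥ 561 °C. Survivors: alloy Q, alloy Y, alloy V.
Evaluate M for each candidate:
  alloy Y: M = 24.1×10⁻³
  alloy V: M = 20.0×10⁻³
  alloy Q: M = 12.0×10⁻³
The maximum is for alloy Y.

alloy Y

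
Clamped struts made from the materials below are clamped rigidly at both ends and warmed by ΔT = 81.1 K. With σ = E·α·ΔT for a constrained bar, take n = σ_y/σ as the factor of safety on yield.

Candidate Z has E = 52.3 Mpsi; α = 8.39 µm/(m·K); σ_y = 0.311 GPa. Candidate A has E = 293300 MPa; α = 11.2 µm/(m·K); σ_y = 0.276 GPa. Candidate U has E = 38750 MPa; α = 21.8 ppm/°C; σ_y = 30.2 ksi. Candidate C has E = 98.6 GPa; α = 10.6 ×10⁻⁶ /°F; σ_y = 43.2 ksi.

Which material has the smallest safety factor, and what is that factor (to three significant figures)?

Per material, after unit conversion:
  candidate Z: E = 360.6, α = 8.39, σ_y = 311.0 → σ = 245 MPa, n = 1.27
  candidate A: E = 293.3, α = 11.2, σ_y = 276.0 → σ = 266 MPa, n = 1.04
  candidate U: E = 38.75, α = 21.8, σ_y = 208.2 → σ = 68.5 MPa, n = 3.04
  candidate C: E = 98.60, α = 19.1, σ_y = 297.9 → σ = 153 MPa, n = 1.95
The minimum is candidate A at n = 1.04.

candidate A, n = 1.04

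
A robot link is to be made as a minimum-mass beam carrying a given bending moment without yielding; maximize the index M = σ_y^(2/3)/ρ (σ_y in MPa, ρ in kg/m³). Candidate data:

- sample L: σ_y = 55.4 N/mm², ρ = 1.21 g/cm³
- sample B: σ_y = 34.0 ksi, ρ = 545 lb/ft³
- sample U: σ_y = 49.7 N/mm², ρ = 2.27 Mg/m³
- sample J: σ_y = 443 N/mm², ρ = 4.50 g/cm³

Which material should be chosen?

sample J

Putting every candidate on a common basis:
  sample L: σ_y = 55.40 MPa, ρ = 1210 kg/m³
  sample B: σ_y = 234.4 MPa, ρ = 8730 kg/m³
  sample U: σ_y = 49.70 MPa, ρ = 2270 kg/m³
  sample J: σ_y = 443.0 MPa, ρ = 4500 kg/m³
  sample J: M = 12.9×10⁻³
  sample L: M = 12.0×10⁻³
  sample U: M = 5.95×10⁻³
  sample B: M = 4.35×10⁻³
The maximum is for sample J.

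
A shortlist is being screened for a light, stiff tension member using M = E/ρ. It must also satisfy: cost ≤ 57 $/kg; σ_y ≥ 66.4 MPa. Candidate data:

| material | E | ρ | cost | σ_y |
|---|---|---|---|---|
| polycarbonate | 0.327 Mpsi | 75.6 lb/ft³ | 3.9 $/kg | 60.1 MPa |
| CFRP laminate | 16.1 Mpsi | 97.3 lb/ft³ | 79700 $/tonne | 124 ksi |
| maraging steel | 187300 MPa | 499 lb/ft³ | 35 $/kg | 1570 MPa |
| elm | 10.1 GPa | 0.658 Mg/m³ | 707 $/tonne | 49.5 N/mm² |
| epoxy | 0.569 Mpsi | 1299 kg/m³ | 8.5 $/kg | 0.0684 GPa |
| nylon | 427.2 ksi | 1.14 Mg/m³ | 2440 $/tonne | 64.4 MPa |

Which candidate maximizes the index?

Screen on constraints: cost ≤ 57 $/kg; σ_y ≥ 66.4 MPa. Survivors: maraging steel, epoxy.
Putting every candidate on a common basis:
  maraging steel: E = 187.3 GPa, ρ = 7993 kg/m³
  epoxy: E = 3.923 GPa, ρ = 1299 kg/m³
  maraging steel: M = 23.4 MN·m/kg
  epoxy: M = 3.02 MN·m/kg
Highest index: maraging steel.

maraging steel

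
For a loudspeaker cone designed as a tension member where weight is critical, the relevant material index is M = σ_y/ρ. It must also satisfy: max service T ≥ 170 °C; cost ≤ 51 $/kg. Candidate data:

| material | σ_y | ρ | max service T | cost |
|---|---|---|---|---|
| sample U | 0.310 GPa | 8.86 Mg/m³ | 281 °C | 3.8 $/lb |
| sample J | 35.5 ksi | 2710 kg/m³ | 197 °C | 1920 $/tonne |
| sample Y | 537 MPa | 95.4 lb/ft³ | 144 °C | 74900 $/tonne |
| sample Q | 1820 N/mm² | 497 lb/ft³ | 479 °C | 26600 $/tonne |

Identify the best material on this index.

Screen on constraints: max service T ≥ 170 °C; cost ≤ 51 $/kg. Survivors: sample U, sample J, sample Q.
Normalizing units and computing the index:
  sample U: σ_y = 310.0 MPa, ρ = 8860 kg/m³
  sample J: σ_y = 244.8 MPa, ρ = 2710 kg/m³
  sample Q: σ_y = 1820 MPa, ρ = 7961 kg/m³
  sample Q: M = 229 kN·m/kg
  sample J: M = 90.3 kN·m/kg
  sample U: M = 35.0 kN·m/kg
Highest index: sample Q.

sample Q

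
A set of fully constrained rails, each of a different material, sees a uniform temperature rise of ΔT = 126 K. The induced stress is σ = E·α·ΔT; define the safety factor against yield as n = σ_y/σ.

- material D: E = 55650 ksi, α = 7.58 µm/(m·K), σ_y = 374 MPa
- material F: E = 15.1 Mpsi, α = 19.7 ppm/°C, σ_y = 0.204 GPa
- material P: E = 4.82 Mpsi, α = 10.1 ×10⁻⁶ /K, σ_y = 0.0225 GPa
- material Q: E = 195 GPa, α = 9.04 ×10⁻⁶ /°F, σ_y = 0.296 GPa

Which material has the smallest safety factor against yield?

With everything in SI (GPa, ×10⁻⁶/K, MPa):
  material D: E = 383.7, α = 7.58, σ_y = 374.0 → σ = 366 MPa, n = 1.02
  material F: E = 104.1, α = 19.7, σ_y = 204.0 → σ = 258 MPa, n = 0.789
  material P: E = 33.23, α = 10.1, σ_y = 22.50 → σ = 42.3 MPa, n = 0.532
  material Q: E = 195.0, α = 16.3, σ_y = 296.0 → σ = 400 MPa, n = 0.740
Material P has the lowest safety factor, n = 0.532.

material P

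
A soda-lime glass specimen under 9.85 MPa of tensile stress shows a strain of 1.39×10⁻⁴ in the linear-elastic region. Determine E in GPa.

70.9 GPa

E = σ/ε = 9.85 MPa / 1.39×10⁻⁴ = 70860 MPa = 70.9 GPa.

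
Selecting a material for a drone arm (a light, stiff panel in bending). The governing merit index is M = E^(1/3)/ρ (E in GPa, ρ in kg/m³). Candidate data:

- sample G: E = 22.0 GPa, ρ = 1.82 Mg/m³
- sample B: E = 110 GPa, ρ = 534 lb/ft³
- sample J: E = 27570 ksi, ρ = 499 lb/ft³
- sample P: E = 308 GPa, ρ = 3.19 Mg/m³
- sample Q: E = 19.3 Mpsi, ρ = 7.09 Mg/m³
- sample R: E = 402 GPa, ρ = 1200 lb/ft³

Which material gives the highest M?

sample P

Putting every candidate on a common basis:
  sample G: E = 22.00 GPa, ρ = 1820 kg/m³
  sample B: E = 110.0 GPa, ρ = 8554 kg/m³
  sample J: E = 190.1 GPa, ρ = 7993 kg/m³
  sample P: E = 308.0 GPa, ρ = 3190 kg/m³
  sample Q: E = 133.1 GPa, ρ = 7090 kg/m³
  sample R: E = 402.0 GPa, ρ = 19220 kg/m³
  sample P: M = 2.12×10⁻³
  sample G: M = 1.54×10⁻³
  sample Q: M = 0.720×10⁻³
  sample J: M = 0.719×10⁻³
  sample B: M = 0.560×10⁻³
  sample R: M = 0.384×10⁻³
Highest index: sample P.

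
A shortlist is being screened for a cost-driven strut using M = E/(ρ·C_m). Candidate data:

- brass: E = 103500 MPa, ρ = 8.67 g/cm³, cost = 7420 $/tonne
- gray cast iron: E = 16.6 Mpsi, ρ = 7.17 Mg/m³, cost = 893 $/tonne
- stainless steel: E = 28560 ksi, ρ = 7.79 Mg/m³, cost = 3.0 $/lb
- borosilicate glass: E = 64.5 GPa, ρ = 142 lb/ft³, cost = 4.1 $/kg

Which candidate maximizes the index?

gray cast iron

In SI units:
  brass: E = 103.5 GPa, ρ = 8670 kg/m³, cost = 7.420 $/kg
  gray cast iron: E = 114.5 GPa, ρ = 7170 kg/m³, cost = 0.8930 $/kg
  stainless steel: E = 196.9 GPa, ρ = 7790 kg/m³, cost = 6.614 $/kg
  borosilicate glass: E = 64.50 GPa, ρ = 2275 kg/m³, cost = 4.100 $/kg
  gray cast iron: M = 17.9 MN·m per $
  borosilicate glass: M = 6.92 MN·m per $
  stainless steel: M = 3.82 MN·m per $
  brass: M = 1.61 MN·m per $
Highest index: gray cast iron.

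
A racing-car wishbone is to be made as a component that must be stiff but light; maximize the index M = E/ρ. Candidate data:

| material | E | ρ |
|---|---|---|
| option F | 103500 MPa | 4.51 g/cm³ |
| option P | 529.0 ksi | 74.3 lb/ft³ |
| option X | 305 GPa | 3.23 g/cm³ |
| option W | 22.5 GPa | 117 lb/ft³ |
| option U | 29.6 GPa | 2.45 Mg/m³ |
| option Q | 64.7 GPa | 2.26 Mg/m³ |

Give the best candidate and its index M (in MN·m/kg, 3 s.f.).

Normalizing units and computing the index:
  option F: E = 103.5 GPa, ρ = 4510 kg/m³
  option P: E = 3.647 GPa, ρ = 1190 kg/m³
  option X: E = 305.0 GPa, ρ = 3230 kg/m³
  option W: E = 22.50 GPa, ρ = 1874 kg/m³
  option U: E = 29.60 GPa, ρ = 2450 kg/m³
  option Q: E = 64.70 GPa, ρ = 2260 kg/m³
  option X: M = 94.4 MN·m/kg
  option Q: M = 28.6 MN·m/kg
  option F: M = 22.9 MN·m/kg
  option U: M = 12.1 MN·m/kg
  option W: M = 12.0 MN·m/kg
  option P: M = 3.06 MN·m/kg
The maximum is for option X.

option X, M = 94.4 MN·m/kg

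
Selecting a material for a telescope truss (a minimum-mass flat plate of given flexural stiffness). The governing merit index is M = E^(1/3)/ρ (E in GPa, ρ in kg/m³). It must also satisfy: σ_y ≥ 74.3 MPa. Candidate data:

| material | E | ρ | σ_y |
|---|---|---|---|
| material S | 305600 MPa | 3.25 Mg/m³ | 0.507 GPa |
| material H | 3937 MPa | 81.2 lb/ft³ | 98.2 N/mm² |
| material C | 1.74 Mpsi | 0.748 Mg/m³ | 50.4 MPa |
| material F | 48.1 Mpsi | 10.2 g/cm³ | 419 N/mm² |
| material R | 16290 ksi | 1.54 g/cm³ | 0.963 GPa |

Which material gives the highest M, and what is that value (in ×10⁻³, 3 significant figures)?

material R, M = 3.13×10⁻³

Screen on constraints: σ_y ≥ 74.3 MPa. Survivors: material S, material H, material F, material R.
Putting every candidate on a common basis:
  material S: E = 305.6 GPa, ρ = 3250 kg/m³
  material H: E = 3.937 GPa, ρ = 1301 kg/m³
  material F: E = 331.6 GPa, ρ = 10200 kg/m³
  material R: E = 112.3 GPa, ρ = 1540 kg/m³
  material R: M = 3.13×10⁻³
  material S: M = 2.07×10⁻³
  material H: M = 1.21×10⁻³
  material F: M = 0.679×10⁻³
The maximum is for material R.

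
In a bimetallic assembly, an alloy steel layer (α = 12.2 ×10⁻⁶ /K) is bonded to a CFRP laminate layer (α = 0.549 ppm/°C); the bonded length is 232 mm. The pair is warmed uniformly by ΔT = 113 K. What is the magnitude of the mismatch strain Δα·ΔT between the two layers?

1.32×10⁻³

Δα = |12.2 − 0.549|×10⁻⁶/K = 11.7×10⁻⁶/K.
Mismatch strain = Δα·ΔT = 11.7×10⁻⁶ × 113.0 = 1.32×10⁻³.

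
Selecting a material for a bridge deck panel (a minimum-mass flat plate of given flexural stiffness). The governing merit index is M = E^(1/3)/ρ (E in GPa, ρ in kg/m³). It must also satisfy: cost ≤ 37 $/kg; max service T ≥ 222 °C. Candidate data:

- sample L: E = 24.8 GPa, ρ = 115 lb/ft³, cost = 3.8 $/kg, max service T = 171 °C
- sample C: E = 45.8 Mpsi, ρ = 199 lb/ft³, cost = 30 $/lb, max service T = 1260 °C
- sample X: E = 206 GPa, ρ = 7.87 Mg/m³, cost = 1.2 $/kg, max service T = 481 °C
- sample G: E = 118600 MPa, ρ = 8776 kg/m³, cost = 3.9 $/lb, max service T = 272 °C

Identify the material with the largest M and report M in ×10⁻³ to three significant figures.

sample X, M = 0.750×10⁻³

Screen on constraints: cost ≤ 37 $/kg; max service T ≥ 222 °C. Survivors: sample X, sample G.
Putting every candidate on a common basis:
  sample X: E = 206.0 GPa, ρ = 7870 kg/m³
  sample G: E = 118.6 GPa, ρ = 8776 kg/m³
  sample X: M = 0.750×10⁻³
  sample G: M = 0.560×10⁻³
The maximum is for sample X.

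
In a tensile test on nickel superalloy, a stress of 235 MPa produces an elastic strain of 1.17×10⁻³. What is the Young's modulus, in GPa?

E = σ/ε = 235 MPa / 1.17×10⁻³ = 200900 MPa = 201 GPa.

201 GPa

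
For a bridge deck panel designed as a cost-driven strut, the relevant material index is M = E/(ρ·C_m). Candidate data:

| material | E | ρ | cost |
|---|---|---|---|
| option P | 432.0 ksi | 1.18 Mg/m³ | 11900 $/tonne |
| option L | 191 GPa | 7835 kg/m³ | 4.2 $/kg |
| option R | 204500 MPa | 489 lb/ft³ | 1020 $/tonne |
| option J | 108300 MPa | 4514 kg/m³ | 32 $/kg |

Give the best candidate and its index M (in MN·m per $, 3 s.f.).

option R, M = 25.6 MN·m per $

In SI units:
  option P: E = 2.979 GPa, ρ = 1180 kg/m³, cost = 11.90 $/kg
  option L: E = 191.0 GPa, ρ = 7835 kg/m³, cost = 4.200 $/kg
  option R: E = 204.5 GPa, ρ = 7833 kg/m³, cost = 1.020 $/kg
  option J: E = 108.3 GPa, ρ = 4514 kg/m³, cost = 32.00 $/kg
  option R: M = 25.6 MN·m per $
  option L: M = 5.80 MN·m per $
  option J: M = 0.750 MN·m per $
  option P: M = 0.212 MN·m per $
Highest index: option R.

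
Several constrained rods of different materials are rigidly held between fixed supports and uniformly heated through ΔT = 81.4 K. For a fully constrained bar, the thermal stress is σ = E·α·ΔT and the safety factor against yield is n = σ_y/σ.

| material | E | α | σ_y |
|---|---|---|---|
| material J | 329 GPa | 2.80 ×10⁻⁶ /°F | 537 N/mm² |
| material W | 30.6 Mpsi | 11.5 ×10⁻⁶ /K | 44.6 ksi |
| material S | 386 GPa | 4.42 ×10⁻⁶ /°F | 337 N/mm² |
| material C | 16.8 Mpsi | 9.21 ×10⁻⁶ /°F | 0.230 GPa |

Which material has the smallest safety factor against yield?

In consistent units (E in GPa, α in ×10⁻⁶/K, σ_y in MPa):
  material J: E = 329.0, α = 5.04, σ_y = 537.0 → σ = 135 MPa, n = 3.98
  material W: E = 211.0, α = 11.5, σ_y = 307.5 → σ = 197 MPa, n = 1.56
  material S: E = 386.0, α = 7.96, σ_y = 337.0 → σ = 250 MPa, n = 1.35
  material C: E = 115.8, α = 16.6, σ_y = 230.0 → σ = 156 MPa, n = 1.47
Smallest n: material S with n = 1.35.

material S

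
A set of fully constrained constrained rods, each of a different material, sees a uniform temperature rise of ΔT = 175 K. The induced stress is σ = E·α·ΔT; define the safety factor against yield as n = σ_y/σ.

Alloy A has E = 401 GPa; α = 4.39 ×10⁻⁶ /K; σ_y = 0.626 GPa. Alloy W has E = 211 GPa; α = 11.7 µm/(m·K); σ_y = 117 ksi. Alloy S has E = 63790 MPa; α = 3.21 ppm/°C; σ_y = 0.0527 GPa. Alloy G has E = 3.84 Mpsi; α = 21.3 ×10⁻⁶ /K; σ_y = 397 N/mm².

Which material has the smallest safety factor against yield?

alloy S

With everything in SI (GPa, ×10⁻⁶/K, MPa):
  alloy A: E = 401.0, α = 4.39, σ_y = 626.0 → σ = 308 MPa, n = 2.03
  alloy W: E = 211.0, α = 11.7, σ_y = 806.7 → σ = 432 MPa, n = 1.87
  alloy S: E = 63.79, α = 3.21, σ_y = 52.70 → σ = 35.8 MPa, n = 1.47
  alloy G: E = 26.48, α = 21.3, σ_y = 397.0 → σ = 98.7 MPa, n = 4.02
The minimum is alloy S at n = 1.47.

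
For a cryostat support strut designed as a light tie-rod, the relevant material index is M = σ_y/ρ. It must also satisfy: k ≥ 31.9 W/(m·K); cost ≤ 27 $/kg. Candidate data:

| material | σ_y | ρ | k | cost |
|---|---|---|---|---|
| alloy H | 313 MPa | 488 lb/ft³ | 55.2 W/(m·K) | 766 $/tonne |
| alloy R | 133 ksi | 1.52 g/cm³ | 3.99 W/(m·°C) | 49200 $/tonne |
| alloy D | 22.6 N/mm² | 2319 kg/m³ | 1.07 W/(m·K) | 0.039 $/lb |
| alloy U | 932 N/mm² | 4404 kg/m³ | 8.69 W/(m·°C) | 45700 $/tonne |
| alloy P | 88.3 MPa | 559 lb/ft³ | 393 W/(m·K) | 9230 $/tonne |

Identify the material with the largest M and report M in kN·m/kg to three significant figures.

alloy H, M = 40.0 kN·m/kg

Screen on constraints: k ≥ 31.9 W/(m·K); cost ≤ 27 $/kg. Survivors: alloy H, alloy P.
Putting every candidate on a common basis:
  alloy H: σ_y = 313.0 MPa, ρ = 7817 kg/m³
  alloy P: σ_y = 88.30 MPa, ρ = 8954 kg/m³
  alloy H: M = 40.0 kN·m/kg
  alloy P: M = 9.86 kN·m/kg
The maximum is for alloy H.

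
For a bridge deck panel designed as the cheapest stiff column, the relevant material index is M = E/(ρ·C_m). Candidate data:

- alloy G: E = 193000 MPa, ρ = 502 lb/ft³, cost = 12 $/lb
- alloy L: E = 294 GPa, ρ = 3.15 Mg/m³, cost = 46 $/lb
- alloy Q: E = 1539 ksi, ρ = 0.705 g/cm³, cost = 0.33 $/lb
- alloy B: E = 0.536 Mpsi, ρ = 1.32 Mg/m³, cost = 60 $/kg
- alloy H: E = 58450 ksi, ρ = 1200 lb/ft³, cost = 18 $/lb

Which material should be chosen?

alloy Q

After converting to SI:
  alloy G: E = 193.0 GPa, ρ = 8041 kg/m³, cost = 26.46 $/kg
  alloy L: E = 294.0 GPa, ρ = 3150 kg/m³, cost = 101.4 $/kg
  alloy Q: E = 10.61 GPa, ρ = 705.0 kg/m³, cost = 0.7275 $/kg
  alloy B: E = 3.696 GPa, ρ = 1320 kg/m³, cost = 60.00 $/kg
  alloy H: E = 403.0 GPa, ρ = 19220 kg/m³, cost = 39.68 $/kg
  alloy Q: M = 20.7 MN·m per $
  alloy L: M = 0.920 MN·m per $
  alloy G: M = 0.907 MN·m per $
  alloy H: M = 0.528 MN·m per $
  alloy B: M = 0.0467 MN·m per $
Alloy Q ranks first.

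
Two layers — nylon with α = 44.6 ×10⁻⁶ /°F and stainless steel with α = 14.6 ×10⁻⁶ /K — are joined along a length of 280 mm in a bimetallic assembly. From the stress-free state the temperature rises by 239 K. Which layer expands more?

nylon: α = 44.6×10⁻⁶/°F × 9/5 = 80.3×10⁻⁶/K.
α(nylon) = 80.3×10⁻⁶/K vs α(stainless steel) = 14.6×10⁻⁶/K.
Higher α expands more for the same ΔT: nylon.

nylon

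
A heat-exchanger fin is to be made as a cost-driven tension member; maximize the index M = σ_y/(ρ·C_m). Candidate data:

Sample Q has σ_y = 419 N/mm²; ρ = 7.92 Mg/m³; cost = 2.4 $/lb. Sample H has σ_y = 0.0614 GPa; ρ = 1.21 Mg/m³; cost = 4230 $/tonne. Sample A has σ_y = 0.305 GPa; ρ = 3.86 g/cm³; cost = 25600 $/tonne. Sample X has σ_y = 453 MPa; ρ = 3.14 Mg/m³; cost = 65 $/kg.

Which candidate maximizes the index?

sample H

In SI units:
  sample Q: σ_y = 419.0 MPa, ρ = 7920 kg/m³, cost = 5.291 $/kg
  sample H: σ_y = 61.40 MPa, ρ = 1210 kg/m³, cost = 4.230 $/kg
  sample A: σ_y = 305.0 MPa, ρ = 3860 kg/m³, cost = 25.60 $/kg
  sample X: σ_y = 453.0 MPa, ρ = 3140 kg/m³, cost = 65.00 $/kg
  sample H: M = 12.0 kN·m per $
  sample Q: M = 10.0 kN·m per $
  sample A: M = 3.09 kN·m per $
  sample X: M = 2.22 kN·m per $
Sample H has the largest M.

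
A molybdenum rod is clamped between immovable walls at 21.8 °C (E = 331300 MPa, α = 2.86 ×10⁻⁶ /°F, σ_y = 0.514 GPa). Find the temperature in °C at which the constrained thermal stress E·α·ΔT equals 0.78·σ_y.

257 °C

E = 331300 MPa = 331.3 GPa.
α = 2.86×10⁻⁶/°F × 9/5 = 5.15×10⁻⁶/K.
σ_y = 0.514 GPa = 514.0 MPa.
E·α·ΔT = 400.9 MPa ⇒ ΔT = 400.9 / (331.3×10³ × 5.15×10⁻⁶) = 235.1 K.
T = 21.8 + 235.1 = 256.9 °C.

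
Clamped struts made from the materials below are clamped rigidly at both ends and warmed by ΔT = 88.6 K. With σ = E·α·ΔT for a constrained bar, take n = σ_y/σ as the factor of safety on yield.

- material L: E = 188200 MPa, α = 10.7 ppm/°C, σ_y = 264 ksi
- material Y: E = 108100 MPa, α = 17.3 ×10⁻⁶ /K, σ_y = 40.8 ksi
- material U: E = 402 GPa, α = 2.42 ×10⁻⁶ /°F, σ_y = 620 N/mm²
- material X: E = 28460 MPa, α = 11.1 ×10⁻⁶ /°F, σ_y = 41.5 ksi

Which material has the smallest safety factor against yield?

material Y

With everything in SI (GPa, ×10⁻⁶/K, MPa):
  material L: E = 188.2, α = 10.7, σ_y = 1820 → σ = 178 MPa, n = 10.2
  material Y: E = 108.1, α = 17.3, σ_y = 281.3 → σ = 166 MPa, n = 1.70
  material U: E = 402.0, α = 4.36, σ_y = 620.0 → σ = 155 MPa, n = 4.00
  material X: E = 28.46, α = 20.0, σ_y = 286.1 → σ = 50.4 MPa, n = 5.68
Material Y has the lowest safety factor, n = 1.70.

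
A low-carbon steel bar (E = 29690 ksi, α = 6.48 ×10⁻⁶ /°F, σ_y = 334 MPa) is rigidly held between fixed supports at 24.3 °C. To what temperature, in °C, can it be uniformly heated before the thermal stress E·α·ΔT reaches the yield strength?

E = 29690 ksi = 204.7 GPa.
α = 6.48×10⁻⁶/°F × 9/5 = 11.7×10⁻⁶/K.
E·α·ΔT = 334.0 MPa ⇒ ΔT = 334.0 / (204.7×10³ × 11.7×10⁻⁶) = 139.9 K.
T = 24.3 + 139.9 = 164.2 °C.

164 °C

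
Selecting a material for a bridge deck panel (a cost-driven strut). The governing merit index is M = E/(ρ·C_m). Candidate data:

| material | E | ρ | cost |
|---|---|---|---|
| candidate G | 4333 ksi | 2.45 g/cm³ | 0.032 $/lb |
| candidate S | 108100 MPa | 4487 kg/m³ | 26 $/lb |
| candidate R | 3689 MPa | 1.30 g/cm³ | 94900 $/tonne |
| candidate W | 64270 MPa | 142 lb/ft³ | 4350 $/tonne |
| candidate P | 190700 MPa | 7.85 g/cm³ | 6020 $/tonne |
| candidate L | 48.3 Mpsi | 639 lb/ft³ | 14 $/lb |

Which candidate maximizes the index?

After converting to SI:
  candidate G: E = 29.87 GPa, ρ = 2450 kg/m³, cost = 0.07055 $/kg
  candidate S: E = 108.1 GPa, ρ = 4487 kg/m³, cost = 57.32 $/kg
  candidate R: E = 3.689 GPa, ρ = 1300 kg/m³, cost = 94.90 $/kg
  candidate W: E = 64.27 GPa, ρ = 2275 kg/m³, cost = 4.350 $/kg
  candidate P: E = 190.7 GPa, ρ = 7850 kg/m³, cost = 6.020 $/kg
  candidate L: E = 333.0 GPa, ρ = 10240 kg/m³, cost = 30.86 $/kg
  candidate G: M = 173 MN·m per $
  candidate W: M = 6.50 MN·m per $
  candidate P: M = 4.04 MN·m per $
  candidate L: M = 1.05 MN·m per $
  candidate S: M = 0.420 MN·m per $
  candidate R: M = 0.0299 MN·m per $
Highest index: candidate G.

candidate G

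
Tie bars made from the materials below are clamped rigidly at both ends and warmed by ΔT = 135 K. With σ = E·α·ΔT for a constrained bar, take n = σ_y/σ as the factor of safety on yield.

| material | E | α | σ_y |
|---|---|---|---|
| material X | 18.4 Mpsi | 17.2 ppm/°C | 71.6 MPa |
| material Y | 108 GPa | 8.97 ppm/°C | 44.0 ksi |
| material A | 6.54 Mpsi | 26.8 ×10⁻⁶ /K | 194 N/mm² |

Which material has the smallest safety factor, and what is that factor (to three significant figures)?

In consistent units (E in GPa, α in ×10⁻⁶/K, σ_y in MPa):
  material X: E = 126.9, α = 17.2, σ_y = 71.60 → σ = 295 MPa, n = 0.243
  material Y: E = 108.0, α = 8.97, σ_y = 303.4 → σ = 131 MPa, n = 2.32
  material A: E = 45.09, α = 26.8, σ_y = 194.0 → σ = 163 MPa, n = 1.19
Material X has the lowest safety factor, n = 0.243.

material X, n = 0.243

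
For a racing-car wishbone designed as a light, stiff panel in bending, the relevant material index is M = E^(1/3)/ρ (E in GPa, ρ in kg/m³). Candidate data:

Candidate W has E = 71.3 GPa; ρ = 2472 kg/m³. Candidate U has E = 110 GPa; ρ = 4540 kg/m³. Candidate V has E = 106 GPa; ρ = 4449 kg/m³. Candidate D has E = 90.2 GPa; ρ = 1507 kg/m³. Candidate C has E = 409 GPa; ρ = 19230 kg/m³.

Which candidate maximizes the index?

candidate D

Per-candidate index values:
  candidate D: M = 2.98×10⁻³
  candidate W: M = 1.68×10⁻³
  candidate V: M = 1.06×10⁻³
  candidate U: M = 1.06×10⁻³
  candidate C: M = 0.386×10⁻³
Highest index: candidate D.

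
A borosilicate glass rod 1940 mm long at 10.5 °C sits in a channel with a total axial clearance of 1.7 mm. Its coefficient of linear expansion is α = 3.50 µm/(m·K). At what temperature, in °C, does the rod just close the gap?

261 °C

α·L₀·ΔT = 1.7 mm ⇒ ΔT = 1.7 / (3.50×10⁻⁶ × 1940.0) = 250.4 K.
T = 10.5 + 250.4 = 260.9 °C.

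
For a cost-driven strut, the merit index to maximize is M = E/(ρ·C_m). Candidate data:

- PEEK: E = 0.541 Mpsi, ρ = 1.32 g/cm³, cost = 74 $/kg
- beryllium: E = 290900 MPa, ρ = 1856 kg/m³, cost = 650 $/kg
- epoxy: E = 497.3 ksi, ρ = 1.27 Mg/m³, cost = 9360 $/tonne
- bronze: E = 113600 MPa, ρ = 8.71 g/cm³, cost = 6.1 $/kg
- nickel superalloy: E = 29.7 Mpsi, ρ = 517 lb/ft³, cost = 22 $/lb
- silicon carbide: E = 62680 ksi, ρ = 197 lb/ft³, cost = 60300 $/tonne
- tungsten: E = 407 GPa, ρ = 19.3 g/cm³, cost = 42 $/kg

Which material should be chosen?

silicon carbide

After converting to SI:
  PEEK: E = 3.730 GPa, ρ = 1320 kg/m³, cost = 74.00 $/kg
  beryllium: E = 290.9 GPa, ρ = 1856 kg/m³, cost = 650.0 $/kg
  epoxy: E = 3.429 GPa, ρ = 1270 kg/m³, cost = 9.360 $/kg
  bronze: E = 113.6 GPa, ρ = 8710 kg/m³, cost = 6.100 $/kg
  nickel superalloy: E = 204.8 GPa, ρ = 8282 kg/m³, cost = 48.50 $/kg
  silicon carbide: E = 432.2 GPa, ρ = 3156 kg/m³, cost = 60.30 $/kg
  tungsten: E = 407.0 GPa, ρ = 19300 kg/m³, cost = 42.00 $/kg
  silicon carbide: M = 2.27 MN·m per $
  bronze: M = 2.14 MN·m per $
  nickel superalloy: M = 0.510 MN·m per $
  tungsten: M = 0.502 MN·m per $
  epoxy: M = 0.288 MN·m per $
  beryllium: M = 0.241 MN·m per $
  PEEK: M = 0.0382 MN·m per $
Silicon carbide ranks first.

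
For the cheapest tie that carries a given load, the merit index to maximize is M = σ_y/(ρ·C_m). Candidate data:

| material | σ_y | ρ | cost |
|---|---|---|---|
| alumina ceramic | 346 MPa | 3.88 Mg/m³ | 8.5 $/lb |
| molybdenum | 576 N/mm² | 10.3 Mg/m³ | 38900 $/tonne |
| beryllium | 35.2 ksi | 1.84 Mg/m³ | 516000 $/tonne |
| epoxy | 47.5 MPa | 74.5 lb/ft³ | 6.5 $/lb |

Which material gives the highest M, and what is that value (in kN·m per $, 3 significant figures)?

alumina ceramic, M = 4.76 kN·m per $

Convert each candidate to consistent units, then evaluate M:
  alumina ceramic: σ_y = 346.0 MPa, ρ = 3880 kg/m³, cost = 18.74 $/kg
  molybdenum: σ_y = 576.0 MPa, ρ = 10300 kg/m³, cost = 38.90 $/kg
  beryllium: σ_y = 242.7 MPa, ρ = 1840 kg/m³, cost = 516.0 $/kg
  epoxy: σ_y = 47.50 MPa, ρ = 1193 kg/m³, cost = 14.33 $/kg
  alumina ceramic: M = 4.76 kN·m per $
  epoxy: M = 2.78 kN·m per $
  molybdenum: M = 1.44 kN·m per $
  beryllium: M = 0.256 kN·m per $
The maximum is for alumina ceramic.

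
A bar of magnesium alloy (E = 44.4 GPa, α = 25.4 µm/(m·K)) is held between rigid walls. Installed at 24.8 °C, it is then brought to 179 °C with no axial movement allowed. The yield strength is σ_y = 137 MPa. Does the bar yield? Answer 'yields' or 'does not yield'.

yields

ΔT = 154.2 K. Constrained thermal stress σ = E·α·ΔT = 44.40×10³ MPa × 25.4×10⁻⁶ × 154.2 = 174 MPa (compressive).
Compare to σ_y = 137 MPa: σ ≥ σ_y, so it yields.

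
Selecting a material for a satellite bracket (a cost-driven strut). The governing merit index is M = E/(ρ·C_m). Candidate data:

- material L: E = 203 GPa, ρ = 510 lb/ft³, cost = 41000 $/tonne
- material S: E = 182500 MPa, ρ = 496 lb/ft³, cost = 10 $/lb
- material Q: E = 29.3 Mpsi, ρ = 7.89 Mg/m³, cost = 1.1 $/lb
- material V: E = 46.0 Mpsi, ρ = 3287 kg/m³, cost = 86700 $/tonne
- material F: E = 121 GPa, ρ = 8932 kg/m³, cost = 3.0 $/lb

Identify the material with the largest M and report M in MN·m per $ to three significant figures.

Convert each candidate to consistent units, then evaluate M:
  material L: E = 203.0 GPa, ρ = 8169 kg/m³, cost = 41.00 $/kg
  material S: E = 182.5 GPa, ρ = 7945 kg/m³, cost = 22.05 $/kg
  material Q: E = 202.0 GPa, ρ = 7890 kg/m³, cost = 2.425 $/kg
  material V: E = 317.2 GPa, ρ = 3287 kg/m³, cost = 86.70 $/kg
  material F: E = 121.0 GPa, ρ = 8932 kg/m³, cost = 6.614 $/kg
  material Q: M = 10.6 MN·m per $
  material F: M = 2.05 MN·m per $
  material V: M = 1.11 MN·m per $
  material S: M = 1.04 MN·m per $
  material L: M = 0.606 MN·m per $
Highest index: material Q.

material Q, M = 10.6 MN·m per $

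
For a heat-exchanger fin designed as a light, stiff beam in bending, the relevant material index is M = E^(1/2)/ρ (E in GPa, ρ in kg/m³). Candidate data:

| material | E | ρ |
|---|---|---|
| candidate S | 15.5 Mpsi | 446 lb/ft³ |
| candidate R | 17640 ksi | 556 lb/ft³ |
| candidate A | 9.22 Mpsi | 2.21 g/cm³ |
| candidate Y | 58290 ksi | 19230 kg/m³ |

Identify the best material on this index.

candidate A

Putting every candidate on a common basis:
  candidate S: E = 106.9 GPa, ρ = 7144 kg/m³
  candidate R: E = 121.6 GPa, ρ = 8906 kg/m³
  candidate A: E = 63.57 GPa, ρ = 2210 kg/m³
  candidate Y: E = 401.9 GPa, ρ = 19230 kg/m³
  candidate A: M = 3.61×10⁻³
  candidate S: M = 1.45×10⁻³
  candidate R: M = 1.24×10⁻³
  candidate Y: M = 1.04×10⁻³
The maximum is for candidate A.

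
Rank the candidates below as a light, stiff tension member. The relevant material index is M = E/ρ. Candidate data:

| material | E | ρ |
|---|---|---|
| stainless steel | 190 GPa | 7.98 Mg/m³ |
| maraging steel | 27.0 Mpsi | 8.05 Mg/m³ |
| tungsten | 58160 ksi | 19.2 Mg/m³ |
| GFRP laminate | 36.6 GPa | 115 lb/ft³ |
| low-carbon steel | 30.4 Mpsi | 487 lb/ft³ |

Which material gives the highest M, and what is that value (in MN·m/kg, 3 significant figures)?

Putting every candidate on a common basis:
  stainless steel: E = 190.0 GPa, ρ = 7980 kg/m³
  maraging steel: E = 186.2 GPa, ρ = 8050 kg/m³
  tungsten: E = 401.0 GPa, ρ = 19200 kg/m³
  GFRP laminate: E = 36.60 GPa, ρ = 1842 kg/m³
  low-carbon steel: E = 209.6 GPa, ρ = 7801 kg/m³
  low-carbon steel: M = 26.9 MN·m/kg
  stainless steel: M = 23.8 MN·m/kg
  maraging steel: M = 23.1 MN·m/kg
  tungsten: M = 20.9 MN·m/kg
  GFRP laminate: M = 19.9 MN·m/kg
Highest index: low-carbon steel.

low-carbon steel, M = 26.9 MN·m/kg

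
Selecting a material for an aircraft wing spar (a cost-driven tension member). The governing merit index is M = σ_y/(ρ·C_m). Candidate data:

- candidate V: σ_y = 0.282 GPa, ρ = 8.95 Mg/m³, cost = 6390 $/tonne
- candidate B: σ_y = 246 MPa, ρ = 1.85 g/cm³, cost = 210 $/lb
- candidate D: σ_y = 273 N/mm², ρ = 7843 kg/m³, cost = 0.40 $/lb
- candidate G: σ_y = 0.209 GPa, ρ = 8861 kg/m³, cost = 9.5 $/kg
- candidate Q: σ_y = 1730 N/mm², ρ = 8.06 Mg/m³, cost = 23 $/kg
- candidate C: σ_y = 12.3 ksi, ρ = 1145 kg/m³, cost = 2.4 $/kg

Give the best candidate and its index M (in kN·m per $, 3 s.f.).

Putting every candidate on a common basis:
  candidate V: σ_y = 282.0 MPa, ρ = 8950 kg/m³, cost = 6.390 $/kg
  candidate B: σ_y = 246.0 MPa, ρ = 1850 kg/m³, cost = 463.0 $/kg
  candidate D: σ_y = 273.0 MPa, ρ = 7843 kg/m³, cost = 0.8818 $/kg
  candidate G: σ_y = 209.0 MPa, ρ = 8861 kg/m³, cost = 9.500 $/kg
  candidate Q: σ_y = 1730 MPa, ρ = 8060 kg/m³, cost = 23.00 $/kg
  candidate C: σ_y = 84.81 MPa, ρ = 1145 kg/m³, cost = 2.400 $/kg
  candidate D: M = 39.5 kN·m per $
  candidate C: M = 30.9 kN·m per $
  candidate Q: M = 9.33 kN·m per $
  candidate V: M = 4.93 kN·m per $
  candidate G: M = 2.48 kN·m per $
  candidate B: M = 0.287 kN·m per $
Candidate D ranks first.

candidate D, M = 39.5 kN·m per $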